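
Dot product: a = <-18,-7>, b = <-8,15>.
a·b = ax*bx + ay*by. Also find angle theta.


a·b = -18*(-8) - 7*15 = 144 - 105 = 39
|a| = sqrt(324+49) = 19.3132
|b| = sqrt(64+225) = 17.0000
cos(theta) = 39/(sqrt(373)*sqrt(289)) = 39/sqrt(107797) = 0.118785
theta = arccos(39/sqrt(107797)) = 83.1780 degrees

a·b = 39, theta = 83.1780 deg


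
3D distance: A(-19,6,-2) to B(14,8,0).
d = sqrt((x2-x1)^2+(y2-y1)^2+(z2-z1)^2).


dx=33, dy=2, dz=2
d = sqrt(1089+4+4) = sqrt(1097) = 33.1210

33.1210


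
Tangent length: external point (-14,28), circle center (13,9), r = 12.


d = sqrt((-14-13)^2 + (28-9)^2) = sqrt(729+361) = 33.0151
L = sqrt(1090.0000 - 144) = sqrt(946.0000) = 30.7571

30.7571


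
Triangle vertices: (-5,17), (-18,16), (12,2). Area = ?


-5*(16-2) = -70
-18*(2-17) = 270
12*(17-16) = 12
sum = 212
Area = |212|/2 = 106.0000

106.0000 sq units


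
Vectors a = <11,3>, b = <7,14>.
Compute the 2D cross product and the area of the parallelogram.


cross = 11*14 - 3*7 = 154 - 21 = 133
Parallelogram area = |133| = 133

cross = 133, parallelogram area = 133


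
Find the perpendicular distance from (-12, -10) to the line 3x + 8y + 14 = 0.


|3*(-12) + 8*(-10) + 14| = |-102| = 102
sqrt(9 + 64) = sqrt(73) = 8.5440
d = 102/sqrt(73) = 11.9382

11.9382


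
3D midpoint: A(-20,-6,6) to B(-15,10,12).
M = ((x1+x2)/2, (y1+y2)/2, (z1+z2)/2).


Mx = (-20- 15)/2 = -17.5000
My = (-6+10)/2 = 2.0000
Mz = (6+12)/2 = 9.0000

M = (-17.5000, 2.0000, 9.0000)


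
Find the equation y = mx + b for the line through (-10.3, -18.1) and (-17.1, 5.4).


m = (23.5)/(-6.8) = -3.4559
b = y1 - m*x1 = -18.1 - (23.5*(-10.3))/(-6.8) = -18.1 - 35.5956 = -53.6956

y = -3.4559x - 53.6956


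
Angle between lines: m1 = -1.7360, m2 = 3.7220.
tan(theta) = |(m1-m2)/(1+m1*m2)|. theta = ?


m1-m2 = -5.458
1+m1*m2 = -5.461392
tan(theta) = |-5.458/(-5.461392)| = 0.999379
theta = arctan(|-5.458/(-5.461392)|) = 44.9822 degrees (acute angle)

44.9822 degrees


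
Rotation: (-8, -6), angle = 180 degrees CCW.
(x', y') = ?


cos(180) = -1, sin(180) = 0
x' = -8*(-1) + 6*0 = 8
y' = -8*0 - 6*(-1) = 6

(8, 6)


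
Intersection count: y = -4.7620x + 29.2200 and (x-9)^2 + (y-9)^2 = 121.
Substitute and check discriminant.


Substitute y = -4.7620x + 29.2200: (x-9)^2 + (-4.7620x+29.2200-9)^2 = 121
Expand to Ax^2 + Bx + C = 0, where b-k = 20.22
A = 1+m^2 = 23.676644
B = 2(m(b-k) - h) = 2(-4.7620*20.22 - 9) = -210.57528
C = h^2 + (b-k)^2 - r^2 = 81 + 408.8484 - 121 = 368.8484
disc = B^2-4AC = 44341.9485 - 34932.3690 = 9409.5795
disc > 0

2 intersection points


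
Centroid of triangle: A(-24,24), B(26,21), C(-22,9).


Gx = (-24+26- 22)/3 = -20/3 = -6.6667
Gy = (24+21+9)/3 = 54/3 = 18.0000

G = (-6.6667, 18.0000)


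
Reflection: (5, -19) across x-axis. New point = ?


Reflection rule for x-axis: (x, -y)
(5, -19) -> (5, 19)

(5, 19)


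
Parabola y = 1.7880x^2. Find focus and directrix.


a = 1.7880
1/(4a) = 0.1398
Focus = (0, 0.1398)
Directrix: y = -0.1398

Focus = (0, 0.1398), Directrix: y = -0.1398


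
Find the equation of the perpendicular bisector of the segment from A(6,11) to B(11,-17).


Midpoint = (8.5, -3)
Slope of AB = dy/dx = -28/5 = -5.6000
Perp slope = -dx/dy = 5/28 = 0.1786
b = My - (perp slope)*Mx = -3 + (5*8.5)/(-28) = -3 - 1.5179 = -4.5179

y = 0.1786x - 4.5179


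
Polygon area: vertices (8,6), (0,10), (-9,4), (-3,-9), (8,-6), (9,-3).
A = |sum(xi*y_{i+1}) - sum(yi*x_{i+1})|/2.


sum(xi*y_{i+1}) = 8*10 + 0*4 - 9*(-9) - 3*(-6) + 8*(-3) + 9*6 = 209
sum(yi*x_{i+1}) = 6*0 + 10*(-9) + 4*(-3) - 9*8 - 6*9 - 3*8 = -252
Area = |209 + 252|/2 = 461/2 = 230.5000

230.5000 sq units


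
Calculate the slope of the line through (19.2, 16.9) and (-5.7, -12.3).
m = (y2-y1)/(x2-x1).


dy = -12.3 - 16.9 = -29.2
dx = -5.7 - 19.2 = -24.9
m = -29.2/(-24.9) = 1.1727

m = 1.1727


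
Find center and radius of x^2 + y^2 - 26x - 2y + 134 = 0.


h = -D/2 = 26/2 = 13
k = -E/2 = 2/2 = 1
r^2 = h^2 + k^2 - F = 169 + 1 - 134 = 36
r = 6

Center (13, 1), radius = 6


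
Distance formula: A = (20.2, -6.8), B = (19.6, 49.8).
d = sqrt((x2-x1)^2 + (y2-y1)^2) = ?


dx = 19.6 - 20.2 = -0.6
dy = 49.8 + 6.8 = 56.6
d = sqrt(0.36 + 3203.56) = sqrt(3203.92) = 56.6032

56.6032


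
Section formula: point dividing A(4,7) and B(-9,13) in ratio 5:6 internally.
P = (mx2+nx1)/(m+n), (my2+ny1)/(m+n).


Px = (5*(-9) + 6*4)/11 = -21/11 = -1.9091
Py = (5*13 + 6*7)/11 = 107/11 = 9.7273

P = (-1.9091, 9.7273)


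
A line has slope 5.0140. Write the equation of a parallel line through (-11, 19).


Parallel lines have equal slopes.
m2 = 5.0140
b2 = 19 - 5.0140*(-11) = 74.1540

y = 5.0140x + 74.1540


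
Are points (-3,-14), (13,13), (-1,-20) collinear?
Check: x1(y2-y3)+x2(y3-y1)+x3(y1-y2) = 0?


-3*(13+ 20) + 13*(-20+ 14) - 1*(-14-13)
= -99 - 78 + 27 = -150

No, not collinear (determinant = -150)


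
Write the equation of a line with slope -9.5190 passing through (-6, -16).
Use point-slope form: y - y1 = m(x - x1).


y + 16 = -9.5190(x + 6)
y = -9.5190x - 16 + 9.5190*(-6)
y = -9.5190x - 73.1140

y = -9.5190x - 73.1140


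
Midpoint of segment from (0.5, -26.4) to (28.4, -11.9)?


Mx = (0.5 + 28.4)/2 = 28.9/2 = 14.4500
My = (-26.4 - 11.9)/2 = -38.3/2 = -19.1500

(14.4500, -19.1500)


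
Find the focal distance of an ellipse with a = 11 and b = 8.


c^2 = 11^2 - 8^2 = 121 - 64 = 57
c = sqrt(57) = 7.5498

c = 7.5498


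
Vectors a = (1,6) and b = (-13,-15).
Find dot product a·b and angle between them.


a·b = 1*(-13) + 6*(-15) = -13 - 90 = -103
|a| = sqrt(1+36) = 6.0828
|b| = sqrt(169+225) = 19.8494
cos(theta) = -103/(sqrt(37)*sqrt(394)) = -103/sqrt(14578) = -0.853077
theta = arccos(-103/sqrt(14578)) = 148.5479 degrees

a·b = -103, theta = 148.5479 deg


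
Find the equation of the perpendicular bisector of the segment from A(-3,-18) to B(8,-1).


Midpoint = (2.5, -9.5)
Slope of AB = dy/dx = 17/11 = 1.5455
Perp slope = -dx/dy = -11/17 = -0.6471
b = My - (perp slope)*Mx = -9.5 + (11*2.5)/17 = -9.5 + 1.6176 = -7.8824

y = -0.6471x - 7.8824


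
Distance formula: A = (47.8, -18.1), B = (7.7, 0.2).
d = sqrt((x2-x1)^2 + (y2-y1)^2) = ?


dx = 7.7 - 47.8 = -40.1
dy = 0.2 + 18.1 = 18.3
d = sqrt(1608.01 + 334.89) = sqrt(1942.9) = 44.0783

44.0783


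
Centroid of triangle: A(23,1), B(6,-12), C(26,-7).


Gx = (23+6+26)/3 = 55/3 = 18.3333
Gy = (1- 12- 7)/3 = -18/3 = -6.0000

G = (18.3333, -6.0000)


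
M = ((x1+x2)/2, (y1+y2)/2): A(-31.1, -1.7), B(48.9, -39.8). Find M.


Mx = (-31.1 + 48.9)/2 = 17.8/2 = 8.9000
My = (-1.7 - 39.8)/2 = -41.5/2 = -20.7500

(8.9000, -20.7500)


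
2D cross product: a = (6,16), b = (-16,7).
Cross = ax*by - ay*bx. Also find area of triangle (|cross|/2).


cross = 6*7 - 16*(-16) = 42 + 256 = 298
Triangle area = |298|/2 = 298/2 = 149.0000

cross = 298, triangle area = 149.0000


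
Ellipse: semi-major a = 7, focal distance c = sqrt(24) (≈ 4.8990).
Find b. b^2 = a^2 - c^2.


b^2 = 7^2 - (sqrt(24))^2 = 49 - 24 = 25
b = sqrt(25) = 5

b = 5


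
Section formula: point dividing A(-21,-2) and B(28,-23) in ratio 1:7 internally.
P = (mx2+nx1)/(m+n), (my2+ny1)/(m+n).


Px = (1*28 + 7*(-21))/8 = -119/8 = -14.8750
Py = (1*(-23) + 7*(-2))/8 = -37/8 = -4.6250

P = (-14.8750, -4.6250)


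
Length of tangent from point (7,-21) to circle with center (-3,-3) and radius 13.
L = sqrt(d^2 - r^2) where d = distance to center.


d = sqrt((7+ 3)^2 + (-21+ 3)^2) = sqrt(100+324) = 20.5913
L = sqrt(424.0000 - 169) = sqrt(255.0000) = 15.9687

15.9687


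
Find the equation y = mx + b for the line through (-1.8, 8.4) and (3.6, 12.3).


m = (3.9)/(5.4) = 0.7222
b = y1 - m*x1 = 8.4 - (3.9*(-1.8))/(5.4) = 8.4 + 1.3000 = 9.7000

y = 0.7222x + 9.7000


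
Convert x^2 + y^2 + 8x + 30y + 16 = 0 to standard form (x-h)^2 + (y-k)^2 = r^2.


h = -D/2 = -8/2 = -4
k = -E/2 = -30/2 = -15
r^2 = h^2 + k^2 - F = 16 + 225 - 16 = 225
r = 15

Center (-4, -15), radius = 15


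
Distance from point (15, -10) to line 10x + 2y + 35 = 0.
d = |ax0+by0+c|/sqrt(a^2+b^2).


|10*15 + 2*(-10) + 35| = |165| = 165
sqrt(100 + 4) = sqrt(104) = 10.1980
d = 165/sqrt(104) = 16.1796

16.1796


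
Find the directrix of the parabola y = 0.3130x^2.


a = 0.3130
1/(4a) = 0.7987
directrix: y = -0.7987 = -0.7987

y = -0.7987


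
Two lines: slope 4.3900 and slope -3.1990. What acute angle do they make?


m1-m2 = 7.589
1+m1*m2 = -13.04361
tan(theta) = |7.589/(-13.04361)| = 0.581817
theta = arctan(|7.589/(-13.04361)|) = 30.1916 degrees (acute angle)

30.1916 degrees


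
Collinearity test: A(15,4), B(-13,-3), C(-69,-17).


15*(-3+ 17) - 13*(-17-4) - 69*(4+ 3)
= 210 + 273 - 483 = 0

Yes, collinear (determinant = 0)


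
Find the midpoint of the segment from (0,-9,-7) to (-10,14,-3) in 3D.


Mx = (0- 10)/2 = -5.0000
My = (-9+14)/2 = 2.5000
Mz = (-7- 3)/2 = -5.0000

M = (-5.0000, 2.5000, -5.0000)


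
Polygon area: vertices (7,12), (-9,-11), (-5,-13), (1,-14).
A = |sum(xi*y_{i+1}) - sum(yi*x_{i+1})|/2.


sum(xi*y_{i+1}) = 7*(-11) - 9*(-13) - 5*(-14) + 1*12 = 122
sum(yi*x_{i+1}) = 12*(-9) - 11*(-5) - 13*1 - 14*7 = -164
Area = |122 + 164|/2 = 286/2 = 143.0000

143.0000 sq units


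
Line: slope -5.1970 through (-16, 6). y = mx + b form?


y - 6 = -5.1970(x + 16)
y = -5.1970x + 6 + 5.1970*(-16)
y = -5.1970x - 77.1520

y = -5.1970x - 77.1520


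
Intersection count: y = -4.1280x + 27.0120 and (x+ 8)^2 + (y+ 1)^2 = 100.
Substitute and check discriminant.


Substitute y = -4.1280x + 27.0120: (x+ 8)^2 + (-4.1280x+27.0120+ 1)^2 = 100
Expand to Ax^2 + Bx + C = 0, where b-k = 28.012
A = 1+m^2 = 18.040384
B = 2(m(b-k) - h) = 2(-4.1280*28.012 + 8) = -215.267072
C = h^2 + (b-k)^2 - r^2 = 64 + 784.672144 - 100 = 748.672144
disc = B^2-4AC = 46339.9123 - 54025.3319 = -7685.4196
disc < 0

0 intersection points


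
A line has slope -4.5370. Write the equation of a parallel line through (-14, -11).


Parallel lines have equal slopes.
m2 = -4.5370
b2 = -11 + 4.5370*(-14) = -74.5180

y = -4.5370x - 74.5180


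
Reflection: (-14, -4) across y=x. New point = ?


Reflection rule for y=x: (y, x)
(-14, -4) -> (-4, -14)

(-4, -14)


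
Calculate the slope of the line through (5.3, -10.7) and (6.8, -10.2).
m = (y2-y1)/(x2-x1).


dy = -10.2 + 10.7 = 0.5
dx = 6.8 - 5.3 = 1.5
m = 0.5/1.5 = 0.3333

m = 0.3333


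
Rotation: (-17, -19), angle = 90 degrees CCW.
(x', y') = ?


cos(90) = 0, sin(90) = 1
x' = -17*0 + 19*1 = 19
y' = -17*1 - 19*0 = -17

(19, -17)


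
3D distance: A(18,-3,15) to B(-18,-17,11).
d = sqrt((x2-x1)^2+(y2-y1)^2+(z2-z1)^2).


dx=-36, dy=-14, dz=-4
d = sqrt(1296+196+16) = sqrt(1508) = 38.8330

38.8330


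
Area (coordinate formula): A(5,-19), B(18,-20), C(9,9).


5*(-20-9) = -145
18*(9+ 19) = 504
9*(-19+ 20) = 9
sum = 368
Area = |368|/2 = 184.0000

184.0000 sq units


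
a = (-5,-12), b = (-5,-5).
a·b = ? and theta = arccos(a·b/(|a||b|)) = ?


a·b = -5*(-5) - 12*(-5) = 25 + 60 = 85
|a| = sqrt(25+144) = 13.0000
|b| = sqrt(25+25) = 7.0711
cos(theta) = 85/(sqrt(169)*sqrt(50)) = 85/sqrt(8450) = 0.924678
theta = arccos(85/sqrt(8450)) = 22.3801 degrees

a·b = 85, theta = 22.3801 deg


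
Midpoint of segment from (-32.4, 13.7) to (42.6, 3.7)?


Mx = (-32.4 + 42.6)/2 = 10.2/2 = 5.1000
My = (13.7 + 3.7)/2 = 17.4/2 = 8.7000

(5.1000, 8.7000)


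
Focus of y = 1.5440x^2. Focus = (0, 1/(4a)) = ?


a = 1.5440
4a = 6.1760
focus = (0, 1/6.1760) = (0, 0.1619)

Focus = (0, 0.1619)


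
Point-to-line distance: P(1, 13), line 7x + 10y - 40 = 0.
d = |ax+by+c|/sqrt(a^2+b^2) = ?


|7*1 + 10*13 - 40| = |97| = 97
sqrt(49 + 100) = sqrt(149) = 12.2066
d = 97/sqrt(149) = 7.9465

7.9465


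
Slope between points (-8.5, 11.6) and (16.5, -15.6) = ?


dy = -15.6 - 11.6 = -27.2
dx = 16.5 + 8.5 = 25.0
m = -27.2/25.0 = -1.0880

m = -1.0880


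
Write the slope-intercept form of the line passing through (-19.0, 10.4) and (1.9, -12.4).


m = (-22.8)/(20.9) = -1.0909
b = y1 - m*x1 = 10.4 - (-22.8*(-19.0))/(20.9) = 10.4 - 20.7273 = -10.3273

y = -1.0909x - 10.3273


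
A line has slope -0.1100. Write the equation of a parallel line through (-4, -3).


Parallel lines have equal slopes.
m2 = -0.1100
b2 = -3 + 0.1100*(-4) = -3.4400

y = -0.1100x - 3.4400


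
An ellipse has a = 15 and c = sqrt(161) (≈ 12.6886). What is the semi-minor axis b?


b^2 = 15^2 - (sqrt(161))^2 = 225 - 161 = 64
b = sqrt(64) = 8

b = 8


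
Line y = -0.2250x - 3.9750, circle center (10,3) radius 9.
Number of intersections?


Substitute y = -0.2250x - 3.9750: (x-10)^2 + (-0.2250x- 3.9750-3)^2 = 81
Expand to Ax^2 + Bx + C = 0, where b-k = -6.975
A = 1+m^2 = 1.050625
B = 2(m(b-k) - h) = 2(-0.2250*(-6.975) - 10) = -16.86125
C = h^2 + (b-k)^2 - r^2 = 100 + 48.650625 - 81 = 67.650625
disc = B^2-4AC = 284.3018 - 284.3018 = 0
disc = 0

1 intersection point (tangent)


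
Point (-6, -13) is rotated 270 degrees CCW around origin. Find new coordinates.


cos(270) = 0, sin(270) = -1
x' = -6*0 + 13*(-1) = -13
y' = -6*(-1) - 13*0 = 6

(-13, 6)


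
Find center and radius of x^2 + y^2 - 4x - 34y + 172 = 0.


h = -D/2 = 4/2 = 2
k = -E/2 = 34/2 = 17
r^2 = h^2 + k^2 - F = 4 + 289 - 172 = 121
r = 11

Center (2, 17), radius = 11


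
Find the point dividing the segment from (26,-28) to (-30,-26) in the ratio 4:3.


Px = (4*(-30) + 3*26)/7 = -42/7 = -6.0000
Py = (4*(-26) + 3*(-28))/7 = -188/7 = -26.8571

P = (-6.0000, -26.8571)


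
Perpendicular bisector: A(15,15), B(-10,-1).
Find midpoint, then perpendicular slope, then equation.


Midpoint = (2.5, 7)
Slope of AB = dy/dx = -16/(-25) = 0.6400
Perp slope = -dx/dy = -25/16 = -1.5625
b = My - (perp slope)*Mx = 7 + (-25*2.5)/(-16) = 7 + 3.9062 = 10.9062

y = -1.5625x + 10.9062


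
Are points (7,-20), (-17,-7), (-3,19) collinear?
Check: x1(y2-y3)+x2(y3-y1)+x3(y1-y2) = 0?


7*(-7-19) - 17*(19+ 20) - 3*(-20+ 7)
= -182 - 663 + 39 = -806

No, not collinear (determinant = -806)


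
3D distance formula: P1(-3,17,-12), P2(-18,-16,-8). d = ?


dx=-15, dy=-33, dz=4
d = sqrt(225+1089+16) = sqrt(1330) = 36.4692

36.4692


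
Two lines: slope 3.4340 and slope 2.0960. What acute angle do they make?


m1-m2 = 1.338
1+m1*m2 = 8.197664
tan(theta) = |1.338/8.197664| = 0.163217
theta = arctan(|1.338/8.197664|) = 9.2699 degrees (acute angle)

9.2699 degrees


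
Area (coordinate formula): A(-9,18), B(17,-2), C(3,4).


-9*(-2-4) = 54
17*(4-18) = -238
3*(18+ 2) = 60
sum = -124
Area = |-124|/2 = 62.0000

62.0000 sq units


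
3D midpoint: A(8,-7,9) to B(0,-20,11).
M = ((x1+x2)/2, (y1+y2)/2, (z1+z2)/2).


Mx = (8+0)/2 = 4.0000
My = (-7- 20)/2 = -13.5000
Mz = (9+11)/2 = 10.0000

M = (4.0000, -13.5000, 10.0000)


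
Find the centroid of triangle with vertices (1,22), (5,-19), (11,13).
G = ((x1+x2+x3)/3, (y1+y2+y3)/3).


Gx = (1+5+11)/3 = 17/3 = 5.6667
Gy = (22- 19+13)/3 = 16/3 = 5.3333

G = (5.6667, 5.3333)


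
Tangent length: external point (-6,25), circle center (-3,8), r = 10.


d = sqrt((-6+ 3)^2 + (25-8)^2) = sqrt(9+289) = 17.2627
L = sqrt(298.0000 - 100) = sqrt(198.0000) = 14.0712

14.0712


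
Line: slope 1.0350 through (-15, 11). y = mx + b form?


y - 11 = 1.0350(x + 15)
y = 1.0350x + 11 - 1.0350*(-15)
y = 1.0350x + 26.5250

y = 1.0350x + 26.5250


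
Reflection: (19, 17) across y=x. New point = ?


Reflection rule for y=x: (y, x)
(19, 17) -> (17, 19)

(17, 19)


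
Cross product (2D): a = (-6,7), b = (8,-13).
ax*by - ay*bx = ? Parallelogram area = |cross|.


cross = -6*(-13) - 7*8 = 78 - 56 = 22
Parallelogram area = |22| = 22

cross = 22, parallelogram area = 22


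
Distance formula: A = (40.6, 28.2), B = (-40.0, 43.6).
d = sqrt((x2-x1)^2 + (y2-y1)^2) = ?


dx = -40.0 - 40.6 = -80.6
dy = 43.6 - 28.2 = 15.4
d = sqrt(6496.36 + 237.16) = sqrt(6733.52) = 82.0580

82.0580


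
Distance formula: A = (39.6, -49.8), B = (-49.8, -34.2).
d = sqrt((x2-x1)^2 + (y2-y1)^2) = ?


dx = -49.8 - 39.6 = -89.4
dy = -34.2 + 49.8 = 15.6
d = sqrt(7992.36 + 243.36) = sqrt(8235.72) = 90.7509

90.7509


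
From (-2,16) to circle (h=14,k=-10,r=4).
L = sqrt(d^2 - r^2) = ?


d = sqrt((-2-14)^2 + (16+ 10)^2) = sqrt(256+676) = 30.5287
L = sqrt(932.0000 - 16) = sqrt(916.0000) = 30.2655

30.2655


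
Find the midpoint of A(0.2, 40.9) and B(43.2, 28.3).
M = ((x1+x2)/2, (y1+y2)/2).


Mx = (0.2 + 43.2)/2 = 43.4/2 = 21.7000
My = (40.9 + 28.3)/2 = 69.2/2 = 34.6000

(21.7000, 34.6000)


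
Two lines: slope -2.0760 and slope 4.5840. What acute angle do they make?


m1-m2 = -6.66
1+m1*m2 = -8.516384
tan(theta) = |-6.66/(-8.516384)| = 0.782022
theta = arctan(|-6.66/(-8.516384)|) = 38.0262 degrees (acute angle)

38.0262 degrees


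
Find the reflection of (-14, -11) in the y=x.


Reflection rule for y=x: (y, x)
(-14, -11) -> (-11, -14)

(-11, -14)


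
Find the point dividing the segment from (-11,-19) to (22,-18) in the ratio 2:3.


Px = (2*22 + 3*(-11))/5 = 11/5 = 2.2000
Py = (2*(-18) + 3*(-19))/5 = -93/5 = -18.6000

P = (2.2000, -18.6000)


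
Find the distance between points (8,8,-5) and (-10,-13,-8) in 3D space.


dx=-18, dy=-21, dz=-3
d = sqrt(324+441+9) = sqrt(774) = 27.8209

27.8209


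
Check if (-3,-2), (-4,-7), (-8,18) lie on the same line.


-3*(-7-18) - 4*(18+ 2) - 8*(-2+ 7)
= 75 - 80 - 40 = -45

No, not collinear (determinant = -45)


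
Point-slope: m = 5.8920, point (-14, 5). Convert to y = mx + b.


y - 5 = 5.8920(x + 14)
y = 5.8920x + 5 - 5.8920*(-14)
y = 5.8920x + 87.4880

y = 5.8920x + 87.4880


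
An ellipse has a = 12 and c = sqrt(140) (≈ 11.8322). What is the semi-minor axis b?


b^2 = 12^2 - (sqrt(140))^2 = 144 - 140 = 4
b = sqrt(4) = 2

b = 2


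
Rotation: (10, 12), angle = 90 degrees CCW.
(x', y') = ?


cos(90) = 0, sin(90) = 1
x' = 10*0 - 12*1 = -12
y' = 10*1 + 12*0 = 10

(-12, 10)


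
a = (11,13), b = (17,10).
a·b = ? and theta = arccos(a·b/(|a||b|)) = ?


a·b = 11*17 + 13*10 = 187 + 130 = 317
|a| = sqrt(121+169) = 17.0294
|b| = sqrt(289+100) = 19.7231
cos(theta) = 317/(sqrt(290)*sqrt(389)) = 317/sqrt(112810) = 0.943812
theta = arccos(317/sqrt(112810)) = 19.2981 degrees

a·b = 317, theta = 19.2981 deg


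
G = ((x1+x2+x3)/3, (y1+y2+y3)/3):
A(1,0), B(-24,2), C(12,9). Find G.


Gx = (1- 24+12)/3 = -11/3 = -3.6667
Gy = (0+2+9)/3 = 11/3 = 3.6667

G = (-3.6667, 3.6667)


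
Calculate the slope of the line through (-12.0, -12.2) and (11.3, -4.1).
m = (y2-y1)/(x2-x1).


dy = -4.1 + 12.2 = 8.1
dx = 11.3 + 12.0 = 23.3
m = 8.1/23.3 = 0.3476

m = 0.3476


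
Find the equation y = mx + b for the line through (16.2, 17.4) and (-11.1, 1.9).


m = (-15.5)/(-27.3) = 0.5678
b = y1 - m*x1 = 17.4 - (-15.5*16.2)/(-27.3) = 17.4 - 9.1978 = 8.2022

y = 0.5678x + 8.2022


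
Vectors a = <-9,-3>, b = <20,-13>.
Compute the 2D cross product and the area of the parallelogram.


cross = -9*(-13) + 3*20 = 117 + 60 = 177
Parallelogram area = |177| = 177

cross = 177, parallelogram area = 177


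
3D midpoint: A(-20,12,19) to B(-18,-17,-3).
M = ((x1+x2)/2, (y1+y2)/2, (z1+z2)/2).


Mx = (-20- 18)/2 = -19.0000
My = (12- 17)/2 = -2.5000
Mz = (19- 3)/2 = 8.0000

M = (-19.0000, -2.5000, 8.0000)


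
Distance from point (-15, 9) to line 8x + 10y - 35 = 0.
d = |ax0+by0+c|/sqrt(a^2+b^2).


|8*(-15) + 10*9 - 35| = |-65| = 65
sqrt(64 + 100) = sqrt(164) = 12.8062
d = 65/sqrt(164) = 5.0756

5.0756


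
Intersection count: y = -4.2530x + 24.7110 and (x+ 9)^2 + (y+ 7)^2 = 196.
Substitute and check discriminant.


Substitute y = -4.2530x + 24.7110: (x+ 9)^2 + (-4.2530x+24.7110+ 7)^2 = 196
Expand to Ax^2 + Bx + C = 0, where b-k = 31.711
A = 1+m^2 = 19.088009
B = 2(m(b-k) - h) = 2(-4.2530*31.711 + 9) = -251.733766
C = h^2 + (b-k)^2 - r^2 = 81 + 1005.587521 - 196 = 890.587521
disc = B^2-4AC = 63369.8889 - 67998.1705 = -4628.2816
disc < 0

0 intersection points


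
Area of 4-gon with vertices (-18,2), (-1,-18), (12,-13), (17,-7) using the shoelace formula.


sum(xi*y_{i+1}) = -18*(-18) - 1*(-13) + 12*(-7) + 17*2 = 287
sum(yi*x_{i+1}) = 2*(-1) - 18*12 - 13*17 - 7*(-18) = -313
Area = |287 + 313|/2 = 600/2 = 300.0000

300.0000 sq units


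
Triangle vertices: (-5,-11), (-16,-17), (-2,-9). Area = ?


-5*(-17+ 9) = 40
-16*(-9+ 11) = -32
-2*(-11+ 17) = -12
sum = -4
Area = |-4|/2 = 2.0000

2.0000 sq units


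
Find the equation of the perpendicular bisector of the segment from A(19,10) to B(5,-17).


Midpoint = (12, -3.5)
Slope of AB = dy/dx = -27/(-14) = 1.9286
Perp slope = -dx/dy = -14/27 = -0.5185
b = My - (perp slope)*Mx = -3.5 + (-14*12)/(-27) = -3.5 + 6.2222 = 2.7222

y = -0.5185x + 2.7222


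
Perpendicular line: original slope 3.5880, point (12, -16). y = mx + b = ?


Perpendicular slope = -1/m1 = -1/3.5880 = -0.2787
b2 = y0 - m2*x0 = -16 + 12/3.5880 = -16 + 3.3445 = -12.6555

y = -0.2787x - 12.6555


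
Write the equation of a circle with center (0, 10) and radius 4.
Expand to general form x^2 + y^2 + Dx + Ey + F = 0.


(x-0)^2 + (y-10)^2 = 4^2
D = -2h = 0, E = -2k = -20
F = h^2+k^2-r^2 = 0+100-16 = 84

x^2 + y^2 - 20y + 84 = 0


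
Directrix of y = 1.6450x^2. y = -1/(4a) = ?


a = 1.6450
1/(4a) = 0.1520
directrix: y = -0.1520 = -0.1520

y = -0.1520


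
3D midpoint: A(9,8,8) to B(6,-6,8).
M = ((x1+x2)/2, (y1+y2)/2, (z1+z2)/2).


Mx = (9+6)/2 = 7.5000
My = (8- 6)/2 = 1.0000
Mz = (8+8)/2 = 8.0000

M = (7.5000, 1.0000, 8.0000)


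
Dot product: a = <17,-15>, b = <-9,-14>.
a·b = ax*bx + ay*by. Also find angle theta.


a·b = 17*(-9) - 15*(-14) = -153 + 210 = 57
|a| = sqrt(289+225) = 22.6716
|b| = sqrt(81+196) = 16.6433
cos(theta) = 57/(sqrt(514)*sqrt(277)) = 57/sqrt(142378) = 0.151061
theta = arccos(57/sqrt(142378)) = 81.3116 degrees

a·b = 57, theta = 81.3116 deg


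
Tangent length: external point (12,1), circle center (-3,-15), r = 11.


d = sqrt((12+ 3)^2 + (1+ 15)^2) = sqrt(225+256) = 21.9317
L = sqrt(481.0000 - 121) = sqrt(360.0000) = 18.9737

18.9737


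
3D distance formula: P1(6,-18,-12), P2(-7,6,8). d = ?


dx=-13, dy=24, dz=20
d = sqrt(169+576+400) = sqrt(1145) = 33.8378

33.8378


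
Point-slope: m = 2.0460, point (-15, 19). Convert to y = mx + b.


y - 19 = 2.0460(x + 15)
y = 2.0460x + 19 - 2.0460*(-15)
y = 2.0460x + 49.6900

y = 2.0460x + 49.6900


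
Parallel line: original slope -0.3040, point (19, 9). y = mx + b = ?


Parallel lines have equal slopes.
m2 = -0.3040
b2 = 9 + 0.3040*19 = 14.7760

y = -0.3040x + 14.7760


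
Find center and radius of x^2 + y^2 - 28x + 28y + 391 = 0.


h = -D/2 = 28/2 = 14
k = -E/2 = -28/2 = -14
r^2 = h^2 + k^2 - F = 196 + 196 - 391 = 1
r = 1

Center (14, -14), radius = 1


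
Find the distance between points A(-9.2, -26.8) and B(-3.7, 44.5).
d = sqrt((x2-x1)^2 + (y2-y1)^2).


dx = -3.7 + 9.2 = 5.5
dy = 44.5 + 26.8 = 71.3
d = sqrt(30.25 + 5083.69) = sqrt(5113.94) = 71.5118

71.5118


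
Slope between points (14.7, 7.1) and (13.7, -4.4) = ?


dy = -4.4 - 7.1 = -11.5
dx = 13.7 - 14.7 = -1.0
m = -11.5/(-1.0) = 11.5000

m = 11.5000


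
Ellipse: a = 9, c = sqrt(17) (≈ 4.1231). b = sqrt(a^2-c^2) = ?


b^2 = 9^2 - (sqrt(17))^2 = 81 - 17 = 64
b = sqrt(64) = 8

b = 8


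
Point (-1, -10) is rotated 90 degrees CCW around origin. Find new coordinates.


cos(90) = 0, sin(90) = 1
x' = -1*0 + 10*1 = 10
y' = -1*1 - 10*0 = -1

(10, -1)


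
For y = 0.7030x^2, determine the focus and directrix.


a = 0.7030
1/(4a) = 0.3556
Focus = (0, 0.3556)
Directrix: y = -0.3556

Focus = (0, 0.3556), Directrix: y = -0.3556


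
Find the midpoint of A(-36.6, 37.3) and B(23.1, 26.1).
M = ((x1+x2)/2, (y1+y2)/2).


Mx = (-36.6 + 23.1)/2 = -13.5/2 = -6.7500
My = (37.3 + 26.1)/2 = 63.4/2 = 31.7000

(-6.7500, 31.7000)


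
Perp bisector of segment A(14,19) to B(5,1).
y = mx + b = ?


Midpoint = (9.5, 10)
Slope of AB = dy/dx = -18/(-9) = 2.0000
Perp slope = -dx/dy = -9/18 = -0.5000
b = My - (perp slope)*Mx = 10 + (-9*9.5)/(-18) = 10 + 4.7500 = 14.7500

y = -0.5000x + 14.7500


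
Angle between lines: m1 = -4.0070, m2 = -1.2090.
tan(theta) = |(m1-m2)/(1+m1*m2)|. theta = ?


m1-m2 = -2.798
1+m1*m2 = 5.844463
tan(theta) = |-2.798/5.844463| = 0.478744
theta = arctan(|-2.798/5.844463|) = 25.5825 degrees (acute angle)

25.5825 degrees


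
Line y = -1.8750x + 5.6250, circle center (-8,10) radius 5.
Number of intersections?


Substitute y = -1.8750x + 5.6250: (x+ 8)^2 + (-1.8750x+5.6250-10)^2 = 25
Expand to Ax^2 + Bx + C = 0, where b-k = -4.375
A = 1+m^2 = 4.515625
B = 2(m(b-k) - h) = 2(-1.8750*(-4.375) + 8) = 32.40625
C = h^2 + (b-k)^2 - r^2 = 64 + 19.140625 - 25 = 58.140625
disc = B^2-4AC = 1050.1650 - 1050.1650 = 0
disc = 0

1 intersection point (tangent)


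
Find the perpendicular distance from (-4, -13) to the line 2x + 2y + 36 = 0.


|2*(-4) + 2*(-13) + 36| = |2| = 2
sqrt(4 + 4) = sqrt(8) = 2.8284
d = 2/sqrt(8) = 0.7071

0.7071


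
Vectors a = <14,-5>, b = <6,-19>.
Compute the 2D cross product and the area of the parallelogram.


cross = 14*(-19) + 5*6 = -266 + 30 = -236
Parallelogram area = |-236| = 236

cross = -236, parallelogram area = 236


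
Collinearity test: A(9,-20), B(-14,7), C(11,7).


9*(7-7) - 14*(7+ 20) + 11*(-20-7)
= 0 - 378 - 297 = -675

No, not collinear (determinant = -675)


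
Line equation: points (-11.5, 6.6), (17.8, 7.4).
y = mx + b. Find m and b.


m = (0.8)/(29.3) = 0.0273
b = y1 - m*x1 = 6.6 - (0.8*(-11.5))/(29.3) = 6.6 + 0.3140 = 6.9140

y = 0.0273x + 6.9140


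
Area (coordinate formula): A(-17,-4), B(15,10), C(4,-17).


-17*(10+ 17) = -459
15*(-17+ 4) = -195
4*(-4-10) = -56
sum = -710
Area = |-710|/2 = 355.0000

355.0000 sq units


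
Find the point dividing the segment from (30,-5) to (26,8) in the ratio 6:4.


Px = (6*26 + 4*30)/10 = 276/10 = 27.6000
Py = (6*8 + 4*(-5))/10 = 28/10 = 2.8000

P = (27.6000, 2.8000)


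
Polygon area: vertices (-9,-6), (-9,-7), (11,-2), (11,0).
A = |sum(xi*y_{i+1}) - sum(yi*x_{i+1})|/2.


sum(xi*y_{i+1}) = -9*(-7) - 9*(-2) + 11*0 + 11*(-6) = 15
sum(yi*x_{i+1}) = -6*(-9) - 7*11 - 2*11 + 0*(-9) = -45
Area = |15 + 45|/2 = 60/2 = 30.0000

30.0000 sq units


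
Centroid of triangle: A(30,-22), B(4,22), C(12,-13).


Gx = (30+4+12)/3 = 46/3 = 15.3333
Gy = (-22+22- 13)/3 = -13/3 = -4.3333

G = (15.3333, -4.3333)


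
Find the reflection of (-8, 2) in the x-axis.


Reflection rule for x-axis: (x, -y)
(-8, 2) -> (-8, -2)

(-8, -2)


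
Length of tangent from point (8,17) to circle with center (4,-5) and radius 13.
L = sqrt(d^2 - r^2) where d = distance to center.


d = sqrt((8-4)^2 + (17+ 5)^2) = sqrt(16+484) = 22.3607
L = sqrt(500.0000 - 169) = sqrt(331.0000) = 18.1934

18.1934


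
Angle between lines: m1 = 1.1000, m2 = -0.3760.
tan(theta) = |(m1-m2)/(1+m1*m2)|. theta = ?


m1-m2 = 1.476
1+m1*m2 = 0.5864
tan(theta) = |1.476/0.5864| = 2.517053
theta = arctan(|1.476/0.5864|) = 68.3326 degrees (acute angle)

68.3326 degrees


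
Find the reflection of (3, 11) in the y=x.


Reflection rule for y=x: (y, x)
(3, 11) -> (11, 3)

(11, 3)


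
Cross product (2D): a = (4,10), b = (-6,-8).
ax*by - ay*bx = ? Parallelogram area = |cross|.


cross = 4*(-8) - 10*(-6) = -32 + 60 = 28
Parallelogram area = |28| = 28

cross = 28, parallelogram area = 28


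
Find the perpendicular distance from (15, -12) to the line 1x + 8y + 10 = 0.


|1*15 + 8*(-12) + 10| = |-71| = 71
sqrt(1 + 64) = sqrt(65) = 8.0623
d = 71/sqrt(65) = 8.8065

8.8065


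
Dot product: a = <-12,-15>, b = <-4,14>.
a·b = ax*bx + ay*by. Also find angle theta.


a·b = -12*(-4) - 15*14 = 48 - 210 = -162
|a| = sqrt(144+225) = 19.2094
|b| = sqrt(16+196) = 14.5602
cos(theta) = -162/(sqrt(369)*sqrt(212)) = -162/sqrt(78228) = -0.579207
theta = arccos(-162/sqrt(78228)) = 125.3948 degrees

a·b = -162, theta = 125.3948 deg


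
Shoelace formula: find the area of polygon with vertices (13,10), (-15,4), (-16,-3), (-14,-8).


sum(xi*y_{i+1}) = 13*4 - 15*(-3) - 16*(-8) - 14*10 = 85
sum(yi*x_{i+1}) = 10*(-15) + 4*(-16) - 3*(-14) - 8*13 = -276
Area = |85 + 276|/2 = 361/2 = 180.5000

180.5000 sq units


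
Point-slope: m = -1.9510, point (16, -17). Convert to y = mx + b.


y + 17 = -1.9510(x - 16)
y = -1.9510x - 17 + 1.9510*16
y = -1.9510x + 14.2160

y = -1.9510x + 14.2160


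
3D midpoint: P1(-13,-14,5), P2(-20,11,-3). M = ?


Mx = (-13- 20)/2 = -16.5000
My = (-14+11)/2 = -1.5000
Mz = (5- 3)/2 = 1.0000

M = (-16.5000, -1.5000, 1.0000)


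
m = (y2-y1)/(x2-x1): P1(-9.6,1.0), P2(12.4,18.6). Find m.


dy = 18.6 - 1.0 = 17.6
dx = 12.4 + 9.6 = 22.0
m = 17.6/22.0 = 0.8000

m = 0.8000


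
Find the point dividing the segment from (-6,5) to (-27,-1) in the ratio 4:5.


Px = (4*(-27) + 5*(-6))/9 = -138/9 = -15.3333
Py = (4*(-1) + 5*5)/9 = 21/9 = 2.3333

P = (-15.3333, 2.3333)


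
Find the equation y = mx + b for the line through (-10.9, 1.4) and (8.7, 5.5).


m = (4.1)/(19.6) = 0.2092
b = y1 - m*x1 = 1.4 - (4.1*(-10.9))/(19.6) = 1.4 + 2.2801 = 3.6801

y = 0.2092x + 3.6801


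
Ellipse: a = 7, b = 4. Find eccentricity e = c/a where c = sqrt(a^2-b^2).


c = sqrt(49-16) = sqrt(33) = 5.7446
e = c/a = sqrt(33)/7 = 0.8207

e = 0.8207


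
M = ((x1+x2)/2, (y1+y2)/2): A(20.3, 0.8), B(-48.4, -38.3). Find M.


Mx = (20.3 - 48.4)/2 = -28.1/2 = -14.0500
My = (0.8 - 38.3)/2 = -37.5/2 = -18.7500

(-14.0500, -18.7500)


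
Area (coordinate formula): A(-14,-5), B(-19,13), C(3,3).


-14*(13-3) = -140
-19*(3+ 5) = -152
3*(-5-13) = -54
sum = -346
Area = |-346|/2 = 173.0000

173.0000 sq units


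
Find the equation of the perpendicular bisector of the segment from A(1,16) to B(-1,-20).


Midpoint = (0, -2)
Slope of AB = dy/dx = -36/(-2) = 18.0000
Perp slope = -dx/dy = -2/36 = -0.0556
b = My - (perp slope)*Mx = -2 + (-2*0)/(-36) = -2 + 0 = -2.0000

y = -0.0556x - 2.0000


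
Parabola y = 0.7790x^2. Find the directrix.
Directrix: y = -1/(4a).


a = 0.7790
1/(4a) = 0.3209
directrix: y = -0.3209 = -0.3209

y = -0.3209


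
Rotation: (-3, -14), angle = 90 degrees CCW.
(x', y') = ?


cos(90) = 0, sin(90) = 1
x' = -3*0 + 14*1 = 14
y' = -3*1 - 14*0 = -3

(14, -3)


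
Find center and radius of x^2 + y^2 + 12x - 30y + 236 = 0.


h = -D/2 = -12/2 = -6
k = -E/2 = 30/2 = 15
r^2 = h^2 + k^2 - F = 36 + 225 - 236 = 25
r = 5

Center (-6, 15), radius = 5


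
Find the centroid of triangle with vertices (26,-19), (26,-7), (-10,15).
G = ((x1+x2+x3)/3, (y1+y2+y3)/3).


Gx = (26+26- 10)/3 = 42/3 = 14.0000
Gy = (-19- 7+15)/3 = -11/3 = -3.6667

G = (14.0000, -3.6667)


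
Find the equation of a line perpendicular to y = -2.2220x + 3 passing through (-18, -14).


Perpendicular slope = -1/m1 = -1/(-2.2220) = 0.4500
b2 = y0 - m2*x0 = -14 - 18/(-2.2220) = -14 + 8.1008 = -5.8992

y = 0.4500x - 5.8992


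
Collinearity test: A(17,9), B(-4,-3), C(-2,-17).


17*(-3+ 17) - 4*(-17-9) - 2*(9+ 3)
= 238 + 104 - 24 = 318

No, not collinear (determinant = 318)


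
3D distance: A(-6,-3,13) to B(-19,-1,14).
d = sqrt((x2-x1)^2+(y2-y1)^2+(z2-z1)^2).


dx=-13, dy=2, dz=1
d = sqrt(169+4+1) = sqrt(174) = 13.1909

13.1909


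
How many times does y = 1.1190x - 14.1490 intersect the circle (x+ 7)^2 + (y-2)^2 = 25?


Substitute y = 1.1190x - 14.1490: (x+ 7)^2 + (1.1190x- 14.1490-2)^2 = 25
Expand to Ax^2 + Bx + C = 0, where b-k = -16.149
A = 1+m^2 = 2.252161
B = 2(m(b-k) - h) = 2(1.1190*(-16.149) + 7) = -22.141462
C = h^2 + (b-k)^2 - r^2 = 49 + 260.790201 - 25 = 284.790201
disc = B^2-4AC = 490.2443 - 2565.5735 = -2075.3292
disc < 0

0 intersection points


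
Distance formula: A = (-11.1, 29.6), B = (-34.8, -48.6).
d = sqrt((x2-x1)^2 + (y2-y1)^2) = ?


dx = -34.8 + 11.1 = -23.7
dy = -48.6 - 29.6 = -78.2
d = sqrt(561.69 + 6115.24) = sqrt(6676.93) = 81.7125

81.7125


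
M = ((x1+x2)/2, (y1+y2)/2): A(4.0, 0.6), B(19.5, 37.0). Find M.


Mx = (4.0 + 19.5)/2 = 23.5/2 = 11.7500
My = (0.6 + 37.0)/2 = 37.6/2 = 18.8000

(11.7500, 18.8000)


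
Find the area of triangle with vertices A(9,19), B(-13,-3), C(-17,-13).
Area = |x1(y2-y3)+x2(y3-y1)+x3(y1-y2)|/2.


9*(-3+ 13) = 90
-13*(-13-19) = 416
-17*(19+ 3) = -374
sum = 132
Area = |132|/2 = 66.0000

66.0000 sq units


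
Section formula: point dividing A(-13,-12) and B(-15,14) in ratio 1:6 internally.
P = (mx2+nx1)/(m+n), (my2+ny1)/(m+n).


Px = (1*(-15) + 6*(-13))/7 = -93/7 = -13.2857
Py = (1*14 + 6*(-12))/7 = -58/7 = -8.2857

P = (-13.2857, -8.2857)


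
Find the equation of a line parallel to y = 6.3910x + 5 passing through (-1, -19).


Parallel lines have equal slopes.
m2 = 6.3910
b2 = -19 - 6.3910*(-1) = -12.6090

y = 6.3910x - 12.6090


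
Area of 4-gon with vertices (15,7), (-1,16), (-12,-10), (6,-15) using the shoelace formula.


sum(xi*y_{i+1}) = 15*16 - 1*(-10) - 12*(-15) + 6*7 = 472
sum(yi*x_{i+1}) = 7*(-1) + 16*(-12) - 10*6 - 15*15 = -484
Area = |472 + 484|/2 = 956/2 = 478.0000

478.0000 sq units


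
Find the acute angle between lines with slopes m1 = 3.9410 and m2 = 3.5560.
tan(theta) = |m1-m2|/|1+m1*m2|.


m1-m2 = 0.385
1+m1*m2 = 15.014196
tan(theta) = |0.385/15.014196| = 0.025642
theta = arctan(|0.385/15.014196|) = 1.4689 degrees (acute angle)

1.4689 degrees


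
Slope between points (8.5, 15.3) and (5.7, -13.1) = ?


dy = -13.1 - 15.3 = -28.4
dx = 5.7 - 8.5 = -2.8
m = -28.4/(-2.8) = 10.1429

m = 10.1429


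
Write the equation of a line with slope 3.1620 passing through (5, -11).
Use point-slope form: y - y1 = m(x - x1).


y + 11 = 3.1620(x - 5)
y = 3.1620x - 11 - 3.1620*5
y = 3.1620x - 26.8100

y = 3.1620x - 26.8100


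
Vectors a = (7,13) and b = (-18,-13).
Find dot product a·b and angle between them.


a·b = 7*(-18) + 13*(-13) = -126 - 169 = -295
|a| = sqrt(49+169) = 14.7648
|b| = sqrt(324+169) = 22.2036
cos(theta) = -295/(sqrt(218)*sqrt(493)) = -295/sqrt(107474) = -0.899850
theta = arccos(-295/sqrt(107474)) = 154.1384 degrees

a·b = -295, theta = 154.1384 deg


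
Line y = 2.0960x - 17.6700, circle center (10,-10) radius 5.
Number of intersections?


Substitute y = 2.0960x - 17.6700: (x-10)^2 + (2.0960x- 17.6700+ 10)^2 = 25
Expand to Ax^2 + Bx + C = 0, where b-k = -7.67
A = 1+m^2 = 5.393216
B = 2(m(b-k) - h) = 2(2.0960*(-7.67) - 10) = -52.15264
C = h^2 + (b-k)^2 - r^2 = 100 + 58.8289 - 25 = 133.8289
disc = B^2-4AC = 2719.8979 - 2887.0727 = -167.1748
disc < 0

0 intersection points


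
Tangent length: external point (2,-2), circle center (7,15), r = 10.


d = sqrt((2-7)^2 + (-2-15)^2) = sqrt(25+289) = 17.7200
L = sqrt(314.0000 - 100) = sqrt(214.0000) = 14.6287

14.6287


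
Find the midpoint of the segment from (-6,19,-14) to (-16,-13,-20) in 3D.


Mx = (-6- 16)/2 = -11.0000
My = (19- 13)/2 = 3.0000
Mz = (-14- 20)/2 = -17.0000

M = (-11.0000, 3.0000, -17.0000)


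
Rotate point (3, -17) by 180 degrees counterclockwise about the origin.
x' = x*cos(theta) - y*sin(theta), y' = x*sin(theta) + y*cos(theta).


cos(180) = -1, sin(180) = 0
x' = 3*(-1) + 17*0 = -3
y' = 3*0 - 17*(-1) = 17

(-3, 17)


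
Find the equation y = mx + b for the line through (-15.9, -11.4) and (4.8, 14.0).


m = (25.4)/(20.7) = 1.2271
b = y1 - m*x1 = -11.4 - (25.4*(-15.9))/(20.7) = -11.4 + 19.5101 = 8.1101

y = 1.2271x + 8.1101


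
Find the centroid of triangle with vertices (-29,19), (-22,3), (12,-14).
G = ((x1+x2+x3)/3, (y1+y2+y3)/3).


Gx = (-29- 22+12)/3 = -39/3 = -13.0000
Gy = (19+3- 14)/3 = 8/3 = 2.6667

G = (-13.0000, 2.6667)


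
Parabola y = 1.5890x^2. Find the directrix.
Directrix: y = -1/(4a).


a = 1.5890
1/(4a) = 0.1573
directrix: y = -0.1573 = -0.1573

y = -0.1573


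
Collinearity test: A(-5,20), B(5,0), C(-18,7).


-5*(0-7) + 5*(7-20) - 18*(20-0)
= 35 - 65 - 360 = -390

No, not collinear (determinant = -390)


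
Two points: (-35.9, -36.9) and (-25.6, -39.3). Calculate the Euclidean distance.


dx = -25.6 + 35.9 = 10.3
dy = -39.3 + 36.9 = -2.4
d = sqrt(106.09 + 5.76) = sqrt(111.85) = 10.5759

10.5759


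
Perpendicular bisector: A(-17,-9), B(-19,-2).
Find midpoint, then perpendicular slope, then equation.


Midpoint = (-18, -5.5)
Slope of AB = dy/dx = 7/(-2) = -3.5000
Perp slope = -dx/dy = 2/7 = 0.2857
b = My - (perp slope)*Mx = -5.5 + (-2*(-18))/7 = -5.5 + 5.1429 = -0.3571

y = 0.2857x - 0.3571


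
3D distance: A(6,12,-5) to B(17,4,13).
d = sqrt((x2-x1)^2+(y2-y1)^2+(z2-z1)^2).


dx=11, dy=-8, dz=18
d = sqrt(121+64+324) = sqrt(509) = 22.5610

22.5610


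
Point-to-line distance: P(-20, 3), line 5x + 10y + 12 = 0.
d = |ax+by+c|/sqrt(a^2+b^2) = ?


|5*(-20) + 10*3 + 12| = |-58| = 58
sqrt(25 + 100) = sqrt(125) = 11.1803
d = 58/sqrt(125) = 5.1877

5.1877


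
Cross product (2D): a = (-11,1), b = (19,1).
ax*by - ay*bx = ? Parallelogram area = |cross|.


cross = -11*1 - 1*19 = -11 - 19 = -30
Parallelogram area = |-30| = 30

cross = -30, parallelogram area = 30


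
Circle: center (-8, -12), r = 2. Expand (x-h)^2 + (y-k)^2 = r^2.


(x+ 8)^2 + (y+ 12)^2 = 2^2
D = -2h = 16, E = -2k = 24
F = h^2+k^2-r^2 = 64+144-4 = 204

x^2 + y^2 + 16x + 24y + 204 = 0


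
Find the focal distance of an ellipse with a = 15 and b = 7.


c^2 = 15^2 - 7^2 = 225 - 49 = 176
c = sqrt(176) = 13.2665

c = 13.2665


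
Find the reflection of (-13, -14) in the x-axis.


Reflection rule for x-axis: (x, -y)
(-13, -14) -> (-13, 14)

(-13, 14)


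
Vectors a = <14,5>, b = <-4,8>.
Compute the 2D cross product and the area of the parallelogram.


cross = 14*8 - 5*(-4) = 112 + 20 = 132
Parallelogram area = |132| = 132

cross = 132, parallelogram area = 132


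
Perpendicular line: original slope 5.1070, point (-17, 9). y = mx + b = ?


Perpendicular slope = -1/m1 = -1/5.1070 = -0.1958
b2 = y0 - m2*x0 = 9 - 17/5.1070 = 9 - 3.3288 = 5.6712

y = -0.1958x + 5.6712


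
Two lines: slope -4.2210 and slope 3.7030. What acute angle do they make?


m1-m2 = -7.924
1+m1*m2 = -14.630363
tan(theta) = |-7.924/(-14.630363)| = 0.541613
theta = arctan(|-7.924/(-14.630363)|) = 28.4406 degrees (acute angle)

28.4406 degrees


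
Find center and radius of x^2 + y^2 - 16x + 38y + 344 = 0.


h = -D/2 = 16/2 = 8
k = -E/2 = -38/2 = -19
r^2 = h^2 + k^2 - F = 64 + 361 - 344 = 81
r = 9

Center (8, -19), radius = 9


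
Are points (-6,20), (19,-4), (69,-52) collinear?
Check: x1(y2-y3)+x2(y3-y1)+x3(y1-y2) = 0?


-6*(-4+ 52) + 19*(-52-20) + 69*(20+ 4)
= -288 - 1368 + 1656 = 0

Yes, collinear (determinant = 0)


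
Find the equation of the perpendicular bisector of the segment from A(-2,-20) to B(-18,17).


Midpoint = (-10, -1.5)
Slope of AB = dy/dx = 37/(-16) = -2.3125
Perp slope = -dx/dy = 16/37 = 0.4324
b = My - (perp slope)*Mx = -1.5 + (-16*(-10))/37 = -1.5 + 4.3243 = 2.8243

y = 0.4324x + 2.8243


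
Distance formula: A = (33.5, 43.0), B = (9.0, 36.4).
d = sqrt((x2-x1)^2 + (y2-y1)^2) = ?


dx = 9.0 - 33.5 = -24.5
dy = 36.4 - 43.0 = -6.6
d = sqrt(600.25 + 43.56) = sqrt(643.81) = 25.3734

25.3734


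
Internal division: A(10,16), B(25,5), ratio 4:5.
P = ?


Px = (4*25 + 5*10)/9 = 150/9 = 16.6667
Py = (4*5 + 5*16)/9 = 100/9 = 11.1111

P = (16.6667, 11.1111)


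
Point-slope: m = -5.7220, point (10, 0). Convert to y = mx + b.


y - 0 = -5.7220(x - 10)
y = -5.7220x + 0 + 5.7220*10
y = -5.7220x + 57.2200

y = -5.7220x + 57.2200


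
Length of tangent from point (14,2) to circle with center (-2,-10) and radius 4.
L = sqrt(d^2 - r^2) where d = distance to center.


d = sqrt((14+ 2)^2 + (2+ 10)^2) = sqrt(256+144) = 20.0000
L = sqrt(400.0000 - 16) = sqrt(384.0000) = 19.5959

19.5959


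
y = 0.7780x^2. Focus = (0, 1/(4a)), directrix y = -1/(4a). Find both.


a = 0.7780
1/(4a) = 0.3213
Focus = (0, 0.3213)
Directrix: y = -0.3213

Focus = (0, 0.3213), Directrix: y = -0.3213
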